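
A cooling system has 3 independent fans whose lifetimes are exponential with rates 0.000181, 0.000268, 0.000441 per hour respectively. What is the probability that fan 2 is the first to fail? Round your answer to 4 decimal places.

The time to first failure is exponential with rate Σλ = 0.000181 + 0.000268 + 0.000441 = 0.00089.
P(fan 2 first) = λ_2/Σλ = 0.000268/0.00089 ≈ 0.3011.

0.3011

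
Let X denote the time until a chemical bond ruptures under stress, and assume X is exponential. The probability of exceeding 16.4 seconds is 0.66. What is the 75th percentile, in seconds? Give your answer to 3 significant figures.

e^(−λ·16.4) = 0.66 ⇒ λ = −ln(0.66)/16.4 = 0.0253363.
75th percentile: 1 − e^(−λt) = 0.75, t = −ln(0.25)/λ = 54.7157 seconds.

54.7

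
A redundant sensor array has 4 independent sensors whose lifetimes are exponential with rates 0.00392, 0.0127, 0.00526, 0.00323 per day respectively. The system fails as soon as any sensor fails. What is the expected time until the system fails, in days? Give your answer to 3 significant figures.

39.8

The time to first failure is exponential with rate Σλ = 0.00392 + 0.0127 + 0.00526 + 0.00323 = 0.02511.
E[min] = 1/Σλ = 1/0.02511 = 39.8248 days.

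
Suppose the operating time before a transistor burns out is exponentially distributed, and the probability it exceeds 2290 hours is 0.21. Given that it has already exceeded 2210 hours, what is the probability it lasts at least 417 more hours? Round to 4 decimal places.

0.7526

From e^(−λ·2290) = 0.21, λ = −ln(0.21)/2290 = 0.000681506.
Memoryless: P(X > 2210+417 | X > 2210) = P(X > 417) = e^(−0.000681506·417) ≈ 0.7526.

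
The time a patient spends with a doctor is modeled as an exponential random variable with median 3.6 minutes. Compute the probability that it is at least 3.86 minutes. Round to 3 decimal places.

For an exponential, median = ln(2)/λ, so λ = ln 2 / 3.6 = 0.192541 per minute.
P(X > 3.86) = e^(−λ·3.86) = e^(−0.74321) ≈ 0.476.

0.476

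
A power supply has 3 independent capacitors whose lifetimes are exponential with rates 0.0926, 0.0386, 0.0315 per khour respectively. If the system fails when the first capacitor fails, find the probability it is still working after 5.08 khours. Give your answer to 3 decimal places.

0.438

The time to first failure is exponential with rate Σλ = 0.0926 + 0.0386 + 0.0315 = 0.1627.
P(min > 5.08) = e^(−0.1627·5.08) = e^(−0.82652) ≈ 0.438.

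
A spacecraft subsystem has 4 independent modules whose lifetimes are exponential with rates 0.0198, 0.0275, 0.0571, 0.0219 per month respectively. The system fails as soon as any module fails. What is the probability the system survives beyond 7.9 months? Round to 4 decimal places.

0.3687

The time to first failure is exponential with rate Σλ = 0.0198 + 0.0275 + 0.0571 + 0.0219 = 0.1263.
P(min > 7.9) = e^(−0.1263·7.9) = e^(−0.99777) ≈ 0.3687.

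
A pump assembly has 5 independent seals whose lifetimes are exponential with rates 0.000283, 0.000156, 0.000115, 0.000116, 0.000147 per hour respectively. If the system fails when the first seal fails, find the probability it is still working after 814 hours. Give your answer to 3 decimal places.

The time to first failure is exponential with rate Σλ = 0.000283 + 0.000156 + 0.000115 + 0.000116 + 0.000147 = 0.000817.
P(min > 814) = e^(−0.000817·814) = e^(−0.66504) ≈ 0.514.

0.514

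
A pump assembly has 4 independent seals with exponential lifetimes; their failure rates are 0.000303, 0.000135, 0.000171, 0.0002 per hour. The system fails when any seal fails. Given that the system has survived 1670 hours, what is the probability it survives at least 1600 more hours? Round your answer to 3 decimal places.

0.274

Time to first failure ~ Exp(Σλ) with Σλ = 0.000809.
By memorylessness, P(T > 1670+1600 | T > 1670) = P(T > 1600) = e^(−0.000809·1600) ≈ 0.274.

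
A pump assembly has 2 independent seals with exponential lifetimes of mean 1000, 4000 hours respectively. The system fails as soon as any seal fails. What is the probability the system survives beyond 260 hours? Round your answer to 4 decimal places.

0.7225

The first failure time is exponential with rate Σλ_i = 1/1000 + 1/4000 = 0.00125 per hour.
P(min > 260) = e^(−0.00125·260) = e^(−0.325) ≈ 0.7225.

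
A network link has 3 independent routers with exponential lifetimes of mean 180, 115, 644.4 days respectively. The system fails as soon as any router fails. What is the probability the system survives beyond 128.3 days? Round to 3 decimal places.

The first failure time is exponential with rate Σλ_i = 1/180 + 1/115 + 1/644.4 = 0.015803 per day.
P(min > 128.3) = e^(−0.015803·128.3) = e^(−2.0275) ≈ 0.132.

0.132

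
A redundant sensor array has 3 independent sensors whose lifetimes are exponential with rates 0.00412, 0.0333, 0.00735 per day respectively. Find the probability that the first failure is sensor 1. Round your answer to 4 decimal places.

The time to first failure is exponential with rate Σλ = 0.00412 + 0.0333 + 0.00735 = 0.04477.
P(sensor 1 first) = λ_1/Σλ = 0.00412/0.04477 ≈ 0.0920.

0.0920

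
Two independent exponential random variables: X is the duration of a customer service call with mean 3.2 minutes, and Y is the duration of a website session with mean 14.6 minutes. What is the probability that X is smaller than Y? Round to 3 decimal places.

λ_1 = 1/3.2 = 0.3125, λ_2 = 1/14.6 = 0.0684932.
For independent exponentials, P(X < Y) = λ_1/(λ_1+λ_2) = 0.3125/0.380993 ≈ 0.820.

0.820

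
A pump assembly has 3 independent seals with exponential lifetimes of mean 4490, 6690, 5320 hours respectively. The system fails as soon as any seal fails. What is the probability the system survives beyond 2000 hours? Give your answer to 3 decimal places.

The first failure time is exponential with rate Σλ_i = 1/4490 + 1/6690 + 1/5320 = 0.000560164 per hour.
P(min > 2000) = e^(−0.000560164·2000) = e^(−1.1203) ≈ 0.326.

0.326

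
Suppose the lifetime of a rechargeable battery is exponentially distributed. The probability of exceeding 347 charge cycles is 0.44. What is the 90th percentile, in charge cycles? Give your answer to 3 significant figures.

e^(−λ·347) = 0.44 ⇒ λ = −ln(0.44)/347 = 0.00236594.
90th percentile: 1 − e^(−λt) = 0.9, t = −ln(0.1)/λ = 973.223 charge cycles.

973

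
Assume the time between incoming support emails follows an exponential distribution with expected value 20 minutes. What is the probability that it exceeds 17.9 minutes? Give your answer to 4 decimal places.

0.4086

The rate is λ = 1/20 = 0.05 per minute.
P(X > 17.9) = e^(−λ·17.9) = e^(−0.895) ≈ 0.4086.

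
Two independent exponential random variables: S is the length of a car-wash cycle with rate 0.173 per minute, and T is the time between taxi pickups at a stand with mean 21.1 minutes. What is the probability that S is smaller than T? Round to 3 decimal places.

0.785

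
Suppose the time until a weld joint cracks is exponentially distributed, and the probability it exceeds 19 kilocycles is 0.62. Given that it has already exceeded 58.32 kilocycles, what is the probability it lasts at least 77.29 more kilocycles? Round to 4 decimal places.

From e^(−λ·19) = 0.62, λ = −ln(0.62)/19 = 0.0251598.
Memoryless: P(X > 58.32+77.29 | X > 58.32) = P(X > 77.29) = e^(−0.0251598·77.29) ≈ 0.1430.

0.1430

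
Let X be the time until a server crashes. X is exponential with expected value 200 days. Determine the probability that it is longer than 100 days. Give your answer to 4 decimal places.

The rate is λ = 1/200 = 0.005 per day.
P(X > 100) = e^(−λ·100) = e^(−0.5) ≈ 0.6065.

0.6065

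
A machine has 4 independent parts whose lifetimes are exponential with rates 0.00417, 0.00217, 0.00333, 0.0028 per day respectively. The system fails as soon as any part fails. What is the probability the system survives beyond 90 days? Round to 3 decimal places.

The time to first failure is exponential with rate Σλ = 0.00417 + 0.00217 + 0.00333 + 0.0028 = 0.01247.
P(min > 90) = e^(−0.01247·90) = e^(−1.1223) ≈ 0.326.

0.326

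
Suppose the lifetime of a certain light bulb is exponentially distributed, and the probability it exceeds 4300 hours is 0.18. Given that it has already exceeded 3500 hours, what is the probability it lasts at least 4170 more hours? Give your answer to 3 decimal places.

From e^(−λ·4300) = 0.18, λ = −ln(0.18)/4300 = 0.00039879.
Memoryless: P(X > 3500+4170 | X > 3500) = P(X > 4170) = e^(−0.00039879·4170) ≈ 0.190.

0.190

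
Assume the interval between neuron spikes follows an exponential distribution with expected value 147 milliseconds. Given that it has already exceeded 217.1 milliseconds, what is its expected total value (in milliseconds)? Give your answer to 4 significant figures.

The rate is λ = 1/147 = 0.00680272 per millisecond.
By memorylessness, E[X | X > 217.1] = 217.1 + 1/λ = 217.1 + 147 = 364.1 milliseconds.

364.1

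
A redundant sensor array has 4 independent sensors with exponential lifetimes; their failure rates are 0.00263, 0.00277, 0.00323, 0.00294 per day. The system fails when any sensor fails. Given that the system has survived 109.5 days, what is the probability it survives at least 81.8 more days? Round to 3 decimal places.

0.388

Time to first failure ~ Exp(Σλ) with Σλ = 0.01157.
By memorylessness, P(T > 109.5+81.8 | T > 109.5) = P(T > 81.8) = e^(−0.01157·81.8) ≈ 0.388.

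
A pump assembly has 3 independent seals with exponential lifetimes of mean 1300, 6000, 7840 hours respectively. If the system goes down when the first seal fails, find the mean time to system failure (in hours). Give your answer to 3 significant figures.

The first failure time is exponential with rate Σλ_i = 1/1300 + 1/6000 + 1/7840 = 0.00106345 per hour.
E[min] = 1/Σλ = 1/0.00106345 = 940.337 hours.

940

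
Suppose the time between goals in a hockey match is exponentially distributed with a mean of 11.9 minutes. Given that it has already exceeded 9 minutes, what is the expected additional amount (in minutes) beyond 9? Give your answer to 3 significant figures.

11.9

The rate is λ = 1/11.9 = 0.0840336 per minute.
By memorylessness, the remaining amount past any threshold is again Exp(λ) with mean 1/λ = 11.9 minutes.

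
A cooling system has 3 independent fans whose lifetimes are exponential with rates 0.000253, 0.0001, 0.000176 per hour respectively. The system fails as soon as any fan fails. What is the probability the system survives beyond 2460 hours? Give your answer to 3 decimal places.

The time to first failure is exponential with rate Σλ = 0.000253 + 0.0001 + 0.000176 = 0.000529.
P(min > 2460) = e^(−0.000529·2460) = e^(−1.3013) ≈ 0.272.

0.272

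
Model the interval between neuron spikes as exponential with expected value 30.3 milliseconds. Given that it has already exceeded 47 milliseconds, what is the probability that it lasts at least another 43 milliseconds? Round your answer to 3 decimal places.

0.242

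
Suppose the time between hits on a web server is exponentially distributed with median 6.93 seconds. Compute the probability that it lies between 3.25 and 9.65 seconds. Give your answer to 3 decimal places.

0.342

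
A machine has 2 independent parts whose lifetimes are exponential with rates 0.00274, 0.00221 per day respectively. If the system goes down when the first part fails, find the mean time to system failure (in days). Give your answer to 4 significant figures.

The time to first failure is exponential with rate Σλ = 0.00274 + 0.00221 = 0.00495.
E[min] = 1/Σλ = 1/0.00495 = 202.02 days.

202.0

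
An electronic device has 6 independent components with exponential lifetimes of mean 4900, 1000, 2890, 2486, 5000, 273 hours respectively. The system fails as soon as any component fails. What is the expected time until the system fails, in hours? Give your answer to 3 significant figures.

172

The first failure time is exponential with rate Σλ_i = 1/4900 + 1/1000 + 1/2890 + 1/2486 + 1/5000 + 1/273 = 0.00581536 per hour.
E[min] = 1/Σλ = 1/0.00581536 = 171.958 hours.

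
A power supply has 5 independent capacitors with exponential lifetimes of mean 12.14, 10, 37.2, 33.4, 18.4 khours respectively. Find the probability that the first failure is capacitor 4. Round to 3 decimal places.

0.102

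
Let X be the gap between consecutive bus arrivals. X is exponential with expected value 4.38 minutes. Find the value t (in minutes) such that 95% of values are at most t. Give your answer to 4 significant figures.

The rate is λ = 1/4.38 = 0.228311 per minute.
Set 1 − e^(−λt) = 0.95, so t = −ln(0.05)/λ = 2.9957/0.228311 ≈ 13.1213 minutes.

13.12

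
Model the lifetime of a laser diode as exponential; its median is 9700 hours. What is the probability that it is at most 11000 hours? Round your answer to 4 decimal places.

0.5444

For an exponential, median = ln(2)/λ, so λ = ln 2 / 9700 = 0.0000714585 per hour.
P(X ≤ 11000) = 1 − e^(−λ·11000) = 1 − e^(−0.78604) ≈ 0.5444.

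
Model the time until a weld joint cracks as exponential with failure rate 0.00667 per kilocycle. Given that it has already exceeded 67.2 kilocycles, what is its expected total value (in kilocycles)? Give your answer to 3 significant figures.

By memorylessness, E[X | X > 67.2] = 67.2 + 1/λ = 67.2 + 149.925 = 217.125 kilocycles.

217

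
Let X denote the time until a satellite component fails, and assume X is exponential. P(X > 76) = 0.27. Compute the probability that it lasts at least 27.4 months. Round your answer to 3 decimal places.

0.624

e^(−λ·76) = 0.27 ⇒ λ = −ln(0.27)/76 = 0.0172281.
P(X > 27.4) = e^(−0.0172281·27.4) = e^(−0.47205) ≈ 0.624.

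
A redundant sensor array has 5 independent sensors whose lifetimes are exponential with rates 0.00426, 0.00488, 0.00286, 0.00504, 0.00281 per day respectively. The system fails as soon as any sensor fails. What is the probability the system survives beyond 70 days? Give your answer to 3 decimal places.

0.249

The time to first failure is exponential with rate Σλ = 0.00426 + 0.00488 + 0.00286 + 0.00504 + 0.00281 = 0.01985.
P(min > 70) = e^(−0.01985·70) = e^(−1.3895) ≈ 0.249.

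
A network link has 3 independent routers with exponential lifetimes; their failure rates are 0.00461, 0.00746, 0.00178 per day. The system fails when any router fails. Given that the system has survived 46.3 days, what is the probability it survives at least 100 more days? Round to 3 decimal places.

0.250

Time to first failure ~ Exp(Σλ) with Σλ = 0.01385.
By memorylessness, P(T > 46.3+100 | T > 46.3) = P(T > 100) = e^(−0.01385·100) ≈ 0.250.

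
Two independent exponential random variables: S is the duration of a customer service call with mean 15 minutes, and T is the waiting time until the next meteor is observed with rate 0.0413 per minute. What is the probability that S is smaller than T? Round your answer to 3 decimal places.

0.617

λ_1 = 1/15 = 0.0666667, λ_2 = 0.0413.
For independent exponentials, P(S < T) = λ_1/(λ_1+λ_2) = 0.0666667/0.107967 ≈ 0.617.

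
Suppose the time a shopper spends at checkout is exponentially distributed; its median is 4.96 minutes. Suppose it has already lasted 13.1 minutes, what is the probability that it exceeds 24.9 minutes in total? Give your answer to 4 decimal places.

For an exponential, median = ln(2)/λ, so λ = ln 2 / 4.96 = 0.139747 per minute.
The exponential is memoryless, so the remaining time is again Exp(λ): the condition X > 13.1 is irrelevant.
P(X > 11.8) = e^(−1.649) ≈ 0.1922.

0.1922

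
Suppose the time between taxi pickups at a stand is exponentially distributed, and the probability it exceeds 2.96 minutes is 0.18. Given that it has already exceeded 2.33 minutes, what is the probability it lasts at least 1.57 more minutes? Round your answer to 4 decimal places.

0.4027

From e^(−λ·2.96) = 0.18, λ = −ln(0.18)/2.96 = 0.579324.
Memoryless: P(X > 2.33+1.57 | X > 2.33) = P(X > 1.57) = e^(−0.579324·1.57) ≈ 0.4027.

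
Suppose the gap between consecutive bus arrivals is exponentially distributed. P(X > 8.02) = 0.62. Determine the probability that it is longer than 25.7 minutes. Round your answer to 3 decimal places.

e^(−λ·8.02) = 0.62 ⇒ λ = −ln(0.62)/8.02 = 0.0596055.
P(X > 25.7) = e^(−0.0596055·25.7) = e^(−1.5319) ≈ 0.216.

0.216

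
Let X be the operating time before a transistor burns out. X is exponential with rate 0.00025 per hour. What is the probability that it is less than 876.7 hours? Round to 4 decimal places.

0.1968

P(X ≤ 876.7) = 1 − e^(−λ·876.7) = 1 − e^(−0.21918) ≈ 0.1968.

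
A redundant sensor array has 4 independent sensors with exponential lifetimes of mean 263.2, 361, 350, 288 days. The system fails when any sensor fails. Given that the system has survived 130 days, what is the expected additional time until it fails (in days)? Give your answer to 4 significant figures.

77.53

First-failure rate Σλ = 1/263.2 + 1/361 + 1/350 + 1/288 = 0.0128988.
By memorylessness the expected residual is 1/Σλ = 77.5263 days, regardless of the 130 already elapsed.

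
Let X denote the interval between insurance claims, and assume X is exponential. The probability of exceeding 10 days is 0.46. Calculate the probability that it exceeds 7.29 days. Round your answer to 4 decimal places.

0.5677

e^(−λ·10) = 0.46 ⇒ λ = −ln(0.46)/10 = 0.0776529.
P(X > 7.29) = e^(−0.0776529·7.29) = e^(−0.56609) ≈ 0.5677.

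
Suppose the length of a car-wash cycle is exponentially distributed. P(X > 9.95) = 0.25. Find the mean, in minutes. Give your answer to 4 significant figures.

7.177

e^(−λ·9.95) = 0.25 ⇒ λ = −ln(0.25)/9.95 = 0.139326.
Mean = 1/λ = 7.17741 minutes.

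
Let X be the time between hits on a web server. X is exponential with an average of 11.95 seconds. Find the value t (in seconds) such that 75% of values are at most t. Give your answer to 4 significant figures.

The rate is λ = 1/11.95 = 0.083682 per second.
Set 1 − e^(−λt) = 0.75, so t = −ln(0.25)/λ = 1.3863/0.083682 ≈ 16.5662 seconds.

16.57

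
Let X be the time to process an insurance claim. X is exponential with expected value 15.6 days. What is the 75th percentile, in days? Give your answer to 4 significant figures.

21.63

The rate is λ = 1/15.6 = 0.0641026 per day.
Set 1 − e^(−λt) = 0.75, so t = −ln(0.25)/λ = 1.3863/0.0641026 ≈ 21.6262 days.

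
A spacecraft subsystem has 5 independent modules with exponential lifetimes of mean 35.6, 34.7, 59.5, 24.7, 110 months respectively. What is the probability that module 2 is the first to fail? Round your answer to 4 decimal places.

Rates: λ_i = 1/mean_i → 0.0280899, 0.0288184, 0.0168067, 0.0404858, 0.00909091; Σλ = 0.123292.
P(module 2 first) = λ_2/Σλ = 0.0288184/0.123292 ≈ 0.2337.

0.2337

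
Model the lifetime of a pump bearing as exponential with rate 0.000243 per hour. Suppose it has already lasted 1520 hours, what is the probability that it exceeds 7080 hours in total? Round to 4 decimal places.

0.2590

The exponential is memoryless, so the remaining time is again Exp(λ): the condition X > 1520 is irrelevant.
P(X > 5560) = e^(−1.3511) ≈ 0.2590.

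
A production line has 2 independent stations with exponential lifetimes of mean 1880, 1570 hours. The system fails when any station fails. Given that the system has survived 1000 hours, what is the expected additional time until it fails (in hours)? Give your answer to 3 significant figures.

First-failure rate Σλ = 1/1880 + 1/1570 = 0.00116886.
By memorylessness the expected residual is 1/Σλ = 855.536 hours, regardless of the 1000 already elapsed.

856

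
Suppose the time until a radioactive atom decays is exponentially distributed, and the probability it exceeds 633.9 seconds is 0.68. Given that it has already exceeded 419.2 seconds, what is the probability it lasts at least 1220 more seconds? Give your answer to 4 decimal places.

0.4760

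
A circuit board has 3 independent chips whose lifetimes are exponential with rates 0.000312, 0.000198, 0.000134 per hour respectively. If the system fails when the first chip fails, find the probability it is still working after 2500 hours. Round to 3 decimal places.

0.200

The time to first failure is exponential with rate Σλ = 0.000312 + 0.000198 + 0.000134 = 0.000644.
P(min > 2500) = e^(−0.000644·2500) = e^(−1.61) ≈ 0.200.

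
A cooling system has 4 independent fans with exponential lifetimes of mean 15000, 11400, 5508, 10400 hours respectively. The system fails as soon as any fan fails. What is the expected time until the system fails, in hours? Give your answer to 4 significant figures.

2314

The first failure time is exponential with rate Σλ_i = 1/15000 + 1/11400 + 1/5508 + 1/10400 = 0.000432094 per hour.
E[min] = 1/Σλ = 1/0.000432094 = 2314.31 hours.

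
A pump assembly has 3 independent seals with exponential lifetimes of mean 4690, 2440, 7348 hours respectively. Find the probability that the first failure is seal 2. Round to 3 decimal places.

0.540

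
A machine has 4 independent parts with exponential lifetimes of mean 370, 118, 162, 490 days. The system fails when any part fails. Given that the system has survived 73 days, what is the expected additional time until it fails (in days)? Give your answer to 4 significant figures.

51.57

First-failure rate Σλ = 1/370 + 1/118 + 1/162 + 1/490 = 0.0193909.
By memorylessness the expected residual is 1/Σλ = 51.5705 days, regardless of the 73 already elapsed.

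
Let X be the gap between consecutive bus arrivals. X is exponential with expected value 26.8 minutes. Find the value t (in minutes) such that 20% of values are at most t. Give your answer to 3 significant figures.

The rate is λ = 1/26.8 = 0.0373134 per minute.
Set 1 − e^(−λt) = 0.2, so t = −ln(0.8)/λ = 0.22314/0.0373134 ≈ 5.98025 minutes.

5.98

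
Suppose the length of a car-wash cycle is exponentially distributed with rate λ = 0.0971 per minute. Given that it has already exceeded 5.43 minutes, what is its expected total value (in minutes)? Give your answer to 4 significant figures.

By memorylessness, E[X | X > 5.43] = 5.43 + 1/λ = 5.43 + 10.2987 = 15.7287 minutes.

15.73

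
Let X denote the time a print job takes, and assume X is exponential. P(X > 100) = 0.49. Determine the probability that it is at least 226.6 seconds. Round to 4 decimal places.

0.1986

e^(−λ·100) = 0.49 ⇒ λ = −ln(0.49)/100 = 0.0071335.
P(X > 226.6) = e^(−0.0071335·226.6) = e^(−1.6165) ≈ 0.1986.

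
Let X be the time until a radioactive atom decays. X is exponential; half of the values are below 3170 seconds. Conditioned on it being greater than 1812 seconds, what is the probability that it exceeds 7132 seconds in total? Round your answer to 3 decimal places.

For an exponential, median = ln(2)/λ, so λ = ln 2 / 3170 = 0.000218658 per second.
P(X > s+t | X > s) = e^(−λ(s+t))/e^(−λs) = e^(−λt), independent of s = 1812.
P(X > 5320) = e^(−1.1633) ≈ 0.312.

0.312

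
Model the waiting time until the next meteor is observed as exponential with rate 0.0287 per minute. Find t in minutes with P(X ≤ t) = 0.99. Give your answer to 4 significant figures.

Set 1 − e^(−λt) = 0.99, so t = −ln(0.01)/λ = 4.6052/0.0287 ≈ 160.459 minutes.

160.5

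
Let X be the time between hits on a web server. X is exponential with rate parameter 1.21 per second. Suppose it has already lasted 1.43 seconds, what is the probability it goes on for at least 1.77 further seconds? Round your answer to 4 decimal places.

P(X > s+t | X > s) = e^(−λ(s+t))/e^(−λs) = e^(−λt), independent of s = 1.43.
P(X > 1.77) = e^(−2.1417) ≈ 0.1175.

0.1175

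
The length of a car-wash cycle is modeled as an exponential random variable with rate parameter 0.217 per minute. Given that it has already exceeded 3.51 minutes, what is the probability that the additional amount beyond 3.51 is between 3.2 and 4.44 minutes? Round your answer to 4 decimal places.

0.1178

Memoryless: the residual past 3.51 is again Exp(λ).
P(3.2 < residual < 4.44) = e^(−λ·3.2) − e^(−λ·4.44) = 0.49937 − 0.38156 ≈ 0.1178.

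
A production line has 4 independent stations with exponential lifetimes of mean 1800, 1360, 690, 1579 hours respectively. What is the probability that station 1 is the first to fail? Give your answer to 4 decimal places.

Rates: λ_i = 1/mean_i → 0.000555556, 0.000735294, 0.00144928, 0.000633312; Σλ = 0.00337344.
P(station 1 first) = λ_1/Σλ = 0.000555556/0.00337344 ≈ 0.1647.

0.1647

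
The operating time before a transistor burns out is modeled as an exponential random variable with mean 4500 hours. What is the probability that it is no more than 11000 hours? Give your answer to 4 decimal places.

0.9132

The rate is λ = 1/4500 = 0.000222222 per hour.
P(X ≤ 11000) = 1 − e^(−λ·11000) = 1 − e^(−2.4444) ≈ 0.9132.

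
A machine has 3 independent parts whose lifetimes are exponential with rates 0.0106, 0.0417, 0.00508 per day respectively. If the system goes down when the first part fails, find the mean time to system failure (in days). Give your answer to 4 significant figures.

17.43

The time to first failure is exponential with rate Σλ = 0.0106 + 0.0417 + 0.00508 = 0.05738.
E[min] = 1/Σλ = 1/0.05738 = 17.4277 days.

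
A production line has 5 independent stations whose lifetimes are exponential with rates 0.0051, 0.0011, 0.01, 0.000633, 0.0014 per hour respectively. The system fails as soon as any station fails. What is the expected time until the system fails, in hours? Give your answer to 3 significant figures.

54.8

The time to first failure is exponential with rate Σλ = 0.0051 + 0.0011 + 0.01 + 0.000633 + 0.0014 = 0.018233.
E[min] = 1/Σλ = 1/0.018233 = 54.8456 hours.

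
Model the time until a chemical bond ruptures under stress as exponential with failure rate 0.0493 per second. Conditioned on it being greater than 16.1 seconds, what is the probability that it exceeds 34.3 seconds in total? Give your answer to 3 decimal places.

0.408

P(X > s+t | X > s) = e^(−λ(s+t))/e^(−λs) = e^(−λt), independent of s = 16.1.
P(X > 18.2) = e^(−0.89726) ≈ 0.408.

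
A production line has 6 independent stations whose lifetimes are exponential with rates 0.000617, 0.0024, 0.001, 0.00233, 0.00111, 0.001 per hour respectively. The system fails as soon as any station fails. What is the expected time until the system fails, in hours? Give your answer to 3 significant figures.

118

The time to first failure is exponential with rate Σλ = 0.000617 + 0.0024 + 0.001 + 0.00233 + 0.00111 + 0.001 = 0.008457.
E[min] = 1/Σλ = 1/0.008457 = 118.245 hours.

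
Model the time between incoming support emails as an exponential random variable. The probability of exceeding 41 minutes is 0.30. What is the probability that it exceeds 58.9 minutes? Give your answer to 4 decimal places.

e^(−λ·41) = 0.30 ⇒ λ = −ln(0.30)/41 = 0.0293652.
P(X > 58.9) = e^(−0.0293652·58.9) = e^(−1.7296) ≈ 0.1774.

0.1774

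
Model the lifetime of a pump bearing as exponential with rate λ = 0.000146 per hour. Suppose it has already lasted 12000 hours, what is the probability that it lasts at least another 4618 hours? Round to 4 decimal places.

By the memoryless property, P(X > 12000+4618 | X > 12000) = P(X > 4618).
P(X > 4618) = e^(−0.67423) ≈ 0.5095.

0.5095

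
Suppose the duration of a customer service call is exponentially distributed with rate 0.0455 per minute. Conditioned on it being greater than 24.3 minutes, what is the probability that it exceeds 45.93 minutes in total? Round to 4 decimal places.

P(X > s+t | X > s) = e^(−λ(s+t))/e^(−λs) = e^(−λt), independent of s = 24.3.
P(X > 21.63) = e^(−0.98416) ≈ 0.3738.

0.3738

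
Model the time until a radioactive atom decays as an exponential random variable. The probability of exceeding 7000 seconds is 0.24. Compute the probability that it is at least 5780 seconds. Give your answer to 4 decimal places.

e^(−λ·7000) = 0.24 ⇒ λ = −ln(0.24)/7000 = 0.000203874.
P(X > 5780) = e^(−0.000203874·5780) = e^(−1.1784) ≈ 0.3078.

0.3078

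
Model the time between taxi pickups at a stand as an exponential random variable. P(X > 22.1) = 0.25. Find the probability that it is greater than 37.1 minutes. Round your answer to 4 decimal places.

0.0976

e^(−λ·22.1) = 0.25 ⇒ λ = −ln(0.25)/22.1 = 0.0627283.
P(X > 37.1) = e^(−0.0627283·37.1) = e^(−2.3272) ≈ 0.0976.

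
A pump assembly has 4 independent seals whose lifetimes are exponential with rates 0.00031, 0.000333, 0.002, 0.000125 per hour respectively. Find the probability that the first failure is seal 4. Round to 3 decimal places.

The time to first failure is exponential with rate Σλ = 0.00031 + 0.000333 + 0.002 + 0.000125 = 0.002768.
P(seal 4 first) = λ_4/Σλ = 0.000125/0.002768 ≈ 0.045.

0.045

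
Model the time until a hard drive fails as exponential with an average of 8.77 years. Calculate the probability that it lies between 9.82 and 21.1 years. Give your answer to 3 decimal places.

0.236

The rate is λ = 1/8.77 = 0.114025 per year.
P(9.82 < X < 21.1) = e^(−λ·9.82) − e^(−λ·21.1) = 0.32637 − 0.09018 ≈ 0.236.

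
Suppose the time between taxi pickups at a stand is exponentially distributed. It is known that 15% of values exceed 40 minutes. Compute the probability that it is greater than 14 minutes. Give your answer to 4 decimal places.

e^(−λ·40) = 0.15 ⇒ λ = −ln(0.15)/40 = 0.047428.
P(X > 14) = e^(−0.047428·14) = e^(−0.66399) ≈ 0.5148.

0.5148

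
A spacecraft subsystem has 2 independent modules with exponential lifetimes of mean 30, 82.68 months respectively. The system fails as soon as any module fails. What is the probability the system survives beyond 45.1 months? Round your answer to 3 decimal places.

0.129

The first failure time is exponential with rate Σλ_i = 1/30 + 1/82.68 = 0.0454282 per month.
P(min > 45.1) = e^(−0.0454282·45.1) = e^(−2.0488) ≈ 0.129.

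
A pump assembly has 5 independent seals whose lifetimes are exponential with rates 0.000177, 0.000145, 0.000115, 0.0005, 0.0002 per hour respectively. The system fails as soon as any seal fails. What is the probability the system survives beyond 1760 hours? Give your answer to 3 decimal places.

0.135

The time to first failure is exponential with rate Σλ = 0.000177 + 0.000145 + 0.000115 + 0.0005 + 0.0002 = 0.001137.
P(min > 1760) = e^(−0.001137·1760) = e^(−2.0011) ≈ 0.135.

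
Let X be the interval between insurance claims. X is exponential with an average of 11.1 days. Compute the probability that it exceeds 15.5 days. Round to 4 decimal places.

The rate is λ = 1/11.1 = 0.0900901 per day.
P(X > 15.5) = e^(−λ·15.5) = e^(−1.3964) ≈ 0.2475.

0.2475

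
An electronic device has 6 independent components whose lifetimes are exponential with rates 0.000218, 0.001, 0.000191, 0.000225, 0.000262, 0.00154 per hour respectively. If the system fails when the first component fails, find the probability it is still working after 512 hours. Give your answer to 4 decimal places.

The time to first failure is exponential with rate Σλ = 0.000218 + 0.001 + 0.000191 + 0.000225 + 0.000262 + 0.00154 = 0.003436.
P(min > 512) = e^(−0.003436·512) = e^(−1.7592) ≈ 0.1722.

0.1722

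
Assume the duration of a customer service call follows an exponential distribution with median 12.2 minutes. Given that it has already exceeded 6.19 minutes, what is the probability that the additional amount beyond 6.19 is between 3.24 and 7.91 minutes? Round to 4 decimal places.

For an exponential, median = ln(2)/λ, so λ = ln 2 / 12.2 = 0.0568153 per minute.
Memoryless: the residual past 6.19 is again Exp(λ).
P(3.24 < residual < 7.91) = e^(−λ·3.24) − e^(−λ·7.91) = 0.83187 − 0.63800 ≈ 0.1939.

0.1939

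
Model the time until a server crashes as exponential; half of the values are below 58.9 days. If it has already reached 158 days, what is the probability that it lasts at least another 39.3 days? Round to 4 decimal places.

For an exponential, median = ln(2)/λ, so λ = ln 2 / 58.9 = 0.0117682 per day.
The exponential is memoryless, so the remaining time is again Exp(λ): the condition X > 158 is irrelevant.
P(X > 39.3) = e^(−0.46249) ≈ 0.6297.

0.6297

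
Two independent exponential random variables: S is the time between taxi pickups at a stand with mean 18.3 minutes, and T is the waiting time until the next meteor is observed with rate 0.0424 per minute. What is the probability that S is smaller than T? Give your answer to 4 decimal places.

0.5631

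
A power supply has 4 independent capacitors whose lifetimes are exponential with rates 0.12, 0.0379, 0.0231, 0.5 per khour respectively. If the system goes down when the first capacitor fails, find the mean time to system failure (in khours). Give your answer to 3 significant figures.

1.47

The time to first failure is exponential with rate Σλ = 0.12 + 0.0379 + 0.0231 + 0.5 = 0.681.
E[min] = 1/Σλ = 1/0.681 = 1.46843 khours.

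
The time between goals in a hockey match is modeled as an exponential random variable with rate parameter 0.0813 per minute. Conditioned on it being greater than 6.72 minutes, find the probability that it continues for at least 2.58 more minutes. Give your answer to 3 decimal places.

The exponential is memoryless, so the remaining time is again Exp(λ): the condition X > 6.72 is irrelevant.
P(X > 2.58) = e^(−0.20975) ≈ 0.811.

0.811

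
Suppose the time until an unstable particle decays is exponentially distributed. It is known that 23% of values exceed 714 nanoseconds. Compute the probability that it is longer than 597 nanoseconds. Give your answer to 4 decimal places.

0.2926

e^(−λ·714) = 0.23 ⇒ λ = −ln(0.23)/714 = 0.00205837.
P(X > 597) = e^(−0.00205837·597) = e^(−1.2288) ≈ 0.2926.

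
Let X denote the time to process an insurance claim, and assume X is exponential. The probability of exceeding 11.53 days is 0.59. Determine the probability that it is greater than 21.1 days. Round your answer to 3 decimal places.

e^(−λ·11.53) = 0.59 ⇒ λ = −ln(0.59)/11.53 = 0.0457617.
P(X > 21.1) = e^(−0.0457617·21.1) = e^(−0.96557) ≈ 0.381.

0.381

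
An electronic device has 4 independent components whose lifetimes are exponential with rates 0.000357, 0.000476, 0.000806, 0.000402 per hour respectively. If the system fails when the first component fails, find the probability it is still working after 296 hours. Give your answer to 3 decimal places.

0.547

The time to first failure is exponential with rate Σλ = 0.000357 + 0.000476 + 0.000806 + 0.000402 = 0.002041.
P(min > 296) = e^(−0.002041·296) = e^(−0.60414) ≈ 0.547.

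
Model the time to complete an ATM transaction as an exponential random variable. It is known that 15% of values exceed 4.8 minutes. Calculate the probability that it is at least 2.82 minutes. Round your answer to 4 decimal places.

e^(−λ·4.8) = 0.15 ⇒ λ = −ln(0.15)/4.8 = 0.395233.
P(X > 2.82) = e^(−0.395233·2.82) = e^(−1.1146) ≈ 0.3281.

0.3281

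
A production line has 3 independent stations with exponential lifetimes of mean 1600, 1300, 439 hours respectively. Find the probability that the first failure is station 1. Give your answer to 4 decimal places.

0.1702

Rates: λ_i = 1/mean_i → 0.000625, 0.000769231, 0.0022779; Σλ = 0.00367214.
P(station 1 first) = λ_1/Σλ = 0.000625/0.00367214 ≈ 0.1702.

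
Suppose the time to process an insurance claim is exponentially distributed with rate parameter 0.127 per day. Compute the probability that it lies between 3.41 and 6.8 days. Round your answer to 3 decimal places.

P(3.41 < X < 6.8) = e^(−λ·3.41) − e^(−λ·6.8) = 0.64852 − 0.42164 ≈ 0.227.

0.227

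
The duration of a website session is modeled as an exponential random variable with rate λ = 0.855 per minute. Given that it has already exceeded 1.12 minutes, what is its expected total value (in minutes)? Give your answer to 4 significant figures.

2.290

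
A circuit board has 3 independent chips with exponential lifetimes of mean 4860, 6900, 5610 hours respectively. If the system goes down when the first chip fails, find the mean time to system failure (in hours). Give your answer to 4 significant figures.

The first failure time is exponential with rate Σλ_i = 1/4860 + 1/6900 + 1/5610 = 0.000528942 per hour.
E[min] = 1/Σλ = 1/0.000528942 = 1890.57 hours.

1891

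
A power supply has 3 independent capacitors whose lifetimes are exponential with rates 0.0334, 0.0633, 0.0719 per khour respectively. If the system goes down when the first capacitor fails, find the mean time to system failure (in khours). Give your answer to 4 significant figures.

The time to first failure is exponential with rate Σλ = 0.0334 + 0.0633 + 0.0719 = 0.1686.
E[min] = 1/Σλ = 1/0.1686 = 5.9312 khours.

5.931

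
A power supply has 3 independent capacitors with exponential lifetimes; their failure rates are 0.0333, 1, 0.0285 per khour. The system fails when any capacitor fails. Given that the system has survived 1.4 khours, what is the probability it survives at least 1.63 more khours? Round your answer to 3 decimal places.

0.177

Time to first failure ~ Exp(Σλ) with Σλ = 1.0618.
By memorylessness, P(T > 1.4+1.63 | T > 1.4) = P(T > 1.63) = e^(−1.0618·1.63) ≈ 0.177.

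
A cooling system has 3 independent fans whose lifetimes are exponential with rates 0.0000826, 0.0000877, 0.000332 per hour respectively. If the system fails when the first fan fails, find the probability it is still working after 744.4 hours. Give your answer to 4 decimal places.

The time to first failure is exponential with rate Σλ = 0.0000826 + 0.0000877 + 0.000332 = 0.0005023.
P(min > 744.4) = e^(−0.0005023·744.4) = e^(−0.37391) ≈ 0.6880.

0.6880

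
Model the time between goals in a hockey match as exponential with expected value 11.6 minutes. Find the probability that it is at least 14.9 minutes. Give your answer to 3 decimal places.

0.277

The rate is λ = 1/11.6 = 0.0862069 per minute.
P(X > 14.9) = e^(−λ·14.9) = e^(−1.2845) ≈ 0.277.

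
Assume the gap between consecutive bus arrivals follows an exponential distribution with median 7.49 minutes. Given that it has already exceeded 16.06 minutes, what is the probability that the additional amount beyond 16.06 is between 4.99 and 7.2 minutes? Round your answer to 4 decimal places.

0.1166

For an exponential, median = ln(2)/λ, so λ = ln 2 / 7.49 = 0.092543 per minute.
Memoryless: the residual past 16.06 is again Exp(λ).
P(4.99 < residual < 7.2) = e^(−λ·4.99) − e^(−λ·7.2) = 0.63015 − 0.51360 ≈ 0.1166.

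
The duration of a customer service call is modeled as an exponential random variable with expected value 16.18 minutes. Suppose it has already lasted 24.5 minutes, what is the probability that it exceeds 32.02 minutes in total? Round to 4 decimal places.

0.6283

The rate is λ = 1/16.18 = 0.0618047 per minute.
P(X > s+t | X > s) = e^(−λ(s+t))/e^(−λs) = e^(−λt), independent of s = 24.5.
P(X > 7.52) = e^(−0.46477) ≈ 0.6283.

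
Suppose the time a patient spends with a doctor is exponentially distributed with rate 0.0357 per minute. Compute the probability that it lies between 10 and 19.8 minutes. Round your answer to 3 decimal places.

P(10 < X < 19.8) = e^(−λ·10) − e^(−λ·19.8) = 0.69977 − 0.49319 ≈ 0.207.

0.207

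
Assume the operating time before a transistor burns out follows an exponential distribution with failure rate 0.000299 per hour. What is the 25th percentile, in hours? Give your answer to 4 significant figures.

962.1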